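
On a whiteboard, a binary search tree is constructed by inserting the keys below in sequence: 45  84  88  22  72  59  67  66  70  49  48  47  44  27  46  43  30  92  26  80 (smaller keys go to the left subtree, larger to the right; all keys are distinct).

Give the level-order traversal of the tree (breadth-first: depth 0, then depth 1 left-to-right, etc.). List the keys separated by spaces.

Resulting structure (node: left, right):
  45: L=22, R=84
  84: L=72, R=88
  88: L=–, R=92
  22: L=–, R=44
  72: L=59, R=80
  59: L=49, R=67
  67: L=66, R=70
  66: L=–, R=–
  70: L=–, R=–
  49: L=48, R=–
  48: L=47, R=–
  47: L=46, R=–
  44: L=27, R=–
  27: L=26, R=43
  46: L=–, R=–
  43: L=30, R=–
  30: L=–, R=–
  92: L=–, R=–
  26: L=–, R=–
  80: L=–, R=–

45 22 84 44 72 88 27 59 80 92 26 43 49 67 30 48 66 70 47 46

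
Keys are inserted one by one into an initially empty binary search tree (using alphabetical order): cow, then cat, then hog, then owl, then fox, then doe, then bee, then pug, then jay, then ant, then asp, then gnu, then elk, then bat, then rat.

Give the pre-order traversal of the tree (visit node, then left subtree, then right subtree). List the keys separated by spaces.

Resulting structure (node: left, right):
  cow: L=cat, R=hog
  cat: L=bee, R=–
  hog: L=fox, R=owl
  owl: L=jay, R=pug
  fox: L=doe, R=gnu
  doe: L=–, R=elk
  bee: L=ant, R=–
  pug: L=–, R=rat
  jay: L=–, R=–
  ant: L=–, R=asp
  asp: L=–, R=bat
  gnu: L=–, R=–
  elk: L=–, R=–
  bat: L=–, R=–
  rat: L=–, R=–

cow cat bee ant asp bat hog fox doe elk gnu owl jay pug rat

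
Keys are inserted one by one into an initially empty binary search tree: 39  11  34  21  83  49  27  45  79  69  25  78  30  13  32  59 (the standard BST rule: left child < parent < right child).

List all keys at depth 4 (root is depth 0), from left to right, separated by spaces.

13 27 69

Insert 39: tree is empty, so 39 becomes the root.
Insert 11: 11 < 39 → go left. Place as left child of 39.
Insert 34: 34 < 39 → go left; 34 > 11 → go right. Place as right child of 11.
Insert 21: 21 < 39 → go left; 21 > 11 → go right; 21 < 34 → go left. Place as left child of 34.
Insert 83: 83 > 39 → go right. Place as right child of 39.
Insert 49: 49 > 39 → go right; 49 < 83 → go left. Place as left child of 83.
Insert 27: 27 < 39 → go left; 27 > 11 → go right; 27 < 34 → go left; 27 > 21 → go right. Place as right child of 21.
Insert 45: 45 > 39 → go right; 45 < 83 → go left; 45 < 49 → go left. Place as left child of 49.
Insert 79: 79 > 39 → go right; 79 < 83 → go left; 79 > 49 → go right. Place as right child of 49.
Insert 69: 69 > 39 → go right; 69 < 83 → go left; 69 > 49 → go right; 69 < 79 → go left. Place as left child of 79.
Insert 25: 25 < 39 → go left; 25 > 11 → go right; 25 < 34 → go left; 25 > 21 → go right; 25 < 27 → go left. Place as left child of 27.
Insert 78: 78 > 39 → go right; 78 < 83 → go left; 78 > 49 → go right; 78 < 79 → go left; 78 > 69 → go right. Place as right child of 69.
Insert 30: 30 < 39 → go left; 30 > 11 → go right; 30 < 34 → go left; 30 > 21 → go right; 30 > 27 → go right. Place as right child of 27.
Insert 13: 13 < 39 → go left; 13 > 11 → go right; 13 < 34 → go left; 13 < 21 → go left. Place as left child of 21.
Insert 32: 32 < 39 → go left; 32 > 11 → go right; 32 < 34 → go left; 32 > 21 → go right; 32 > 27 → go right; 32 > 30 → go right. Place as right child of 30.
Insert 59: 59 > 39 → go right; 59 < 83 → go left; 59 > 49 → go right; 59 < 79 → go left; 59 < 69 → go left. Place as left child of 69.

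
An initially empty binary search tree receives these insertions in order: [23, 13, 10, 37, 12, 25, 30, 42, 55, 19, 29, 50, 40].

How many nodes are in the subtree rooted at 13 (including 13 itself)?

4

Insert 23: tree is empty, so 23 becomes the root.
Insert 13: 13 < 23 → go left. Place as left child of 23.
Insert 10: 10 < 23 → go left; 10 < 13 → go left. Place as left child of 13.
Insert 37: 37 > 23 → go right. Place as right child of 23.
Insert 12: 12 < 23 → go left; 12 < 13 → go left; 12 > 10 → go right. Place as right child of 10.
Insert 25: 25 > 23 → go right; 25 < 37 → go left. Place as left child of 37.
Insert 30: 30 > 23 → go right; 30 < 37 → go left; 30 > 25 → go right. Place as right child of 25.
Insert 42: 42 > 23 → go right; 42 > 37 → go right. Place as right child of 37.
Insert 55: 55 > 23 → go right; 55 > 37 → go right; 55 > 42 → go right. Place as right child of 42.
Insert 19: 19 < 23 → go left; 19 > 13 → go right. Place as right child of 13.
Insert 29: 29 > 23 → go right; 29 < 37 → go left; 29 > 25 → go right; 29 < 30 → go left. Place as left child of 30.
Insert 50: 50 > 23 → go right; 50 > 37 → go right; 50 > 42 → go right; 50 < 55 → go left. Place as left child of 55.
Insert 40: 40 > 23 → go right; 40 > 37 → go right; 40 < 42 → go left. Place as left child of 42.

Subtree rooted at 13 contains: 13, 10, 12, 19 — 4 nodes.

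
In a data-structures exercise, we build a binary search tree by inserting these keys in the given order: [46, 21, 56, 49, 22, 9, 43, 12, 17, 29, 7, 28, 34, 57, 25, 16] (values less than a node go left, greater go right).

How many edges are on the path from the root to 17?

4

46: root
21: left child of 46 (depth 1)
56: right child of 46 (depth 1)
49: left child of 56 (depth 2)
22: right child of 21 (depth 2)
9: left child of 21 (depth 2)
43: right child of 22 (depth 3)
12: right child of 9 (depth 3)
17: right child of 12 (depth 4)
29: left child of 43 (depth 4)
7: left child of 9 (depth 3)
28: left child of 29 (depth 5)
34: right child of 29 (depth 5)
57: right child of 56 (depth 2)
25: left child of 28 (depth 6)
16: left child of 17 (depth 5)

Path to 17: 46 → 21 → 9 → 12 → 17, which is 4 edges.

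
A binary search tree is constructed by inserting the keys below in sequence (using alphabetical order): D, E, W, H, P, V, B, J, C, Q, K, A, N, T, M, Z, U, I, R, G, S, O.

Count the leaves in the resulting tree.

Insert D: tree is empty, so D becomes the root.
Insert E: E > D → go right. Place as right child of D.
Insert W: W > D → go right; W > E → go right. Place as right child of E.
Insert H: H > D → go right; H > E → go right; H < W → go left. Place as left child of W.
Insert P: P > D → go right; P > E → go right; P < W → go left; P > H → go right. Place as right child of H.
Insert V: V > D → go right; V > E → go right; V < W → go left; V > H → go right; V > P → go right. Place as right child of P.
Insert B: B < D → go left. Place as left child of D.
Insert J: J > D → go right; J > E → go right; J < W → go left; J > H → go right; J < P → go left. Place as left child of P.
Insert C: C < D → go left; C > B → go right. Place as right child of B.
Insert Q: Q > D → go right; Q > E → go right; Q < W → go left; Q > H → go right; Q > P → go right; Q < V → go left. Place as left child of V.
Insert K: K > D → go right; K > E → go right; K < W → go left; K > H → go right; K < P → go left; K > J → go right. Place as right child of J.
Insert A: A < D → go left; A < B → go left. Place as left child of B.
Insert N: N > D → go right; N > E → go right; N < W → go left; N > H → go right; N < P → go left; N > J → go right; N > K → go right. Place as right child of K.
Insert T: T > D → go right; T > E → go right; T < W → go left; T > H → go right; T > P → go right; T < V → go left; T > Q → go right. Place as right child of Q.
Insert M: M > D → go right; M > E → go right; M < W → go left; M > H → go right; M < P → go left; M > J → go right; M > K → go right; M < N → go left. Place as left child of N.
Insert Z: Z > D → go right; Z > E → go right; Z > W → go right. Place as right child of W.
Insert U: U > D → go right; U > E → go right; U < W → go left; U > H → go right; U > P → go right; U < V → go left; U > Q → go right; U > T → go right. Place as right child of T.
Insert I: I > D → go right; I > E → go right; I < W → go left; I > H → go right; I < P → go left; I < J → go left. Place as left child of J.
Insert R: R > D → go right; R > E → go right; R < W → go left; R > H → go right; R > P → go right; R < V → go left; R > Q → go right; R < T → go left. Place as left child of T.
Insert G: G > D → go right; G > E → go right; G < W → go left; G < H → go left. Place as left child of H.
Insert S: S > D → go right; S > E → go right; S < W → go left; S > H → go right; S > P → go right; S < V → go left; S > Q → go right; S < T → go left; S > R → go right. Place as right child of R.
Insert O: O > D → go right; O > E → go right; O < W → go left; O > H → go right; O < P → go left; O > J → go right; O > K → go right; O > N → go right. Place as right child of N.

Leaves: A, C, G, I, M, O, S, U, Z — 9 in total.

9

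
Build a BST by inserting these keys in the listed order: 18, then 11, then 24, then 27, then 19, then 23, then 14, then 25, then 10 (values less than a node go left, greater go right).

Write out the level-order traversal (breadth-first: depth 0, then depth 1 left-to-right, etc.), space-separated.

Insert 18: tree is empty, so 18 becomes the root.
Insert 11: 11 < 18 → go left. Place as left child of 18.
Insert 24: 24 > 18 → go right. Place as right child of 18.
Insert 27: 27 > 18 → go right; 27 > 24 → go right. Place as right child of 24.
Insert 19: 19 > 18 → go right; 19 < 24 → go left. Place as left child of 24.
Insert 23: 23 > 18 → go right; 23 < 24 → go left; 23 > 19 → go right. Place as right child of 19.
Insert 14: 14 < 18 → go left; 14 > 11 → go right. Place as right child of 11.
Insert 25: 25 > 18 → go right; 25 > 24 → go right; 25 < 27 → go left. Place as left child of 27.
Insert 10: 10 < 18 → go left; 10 < 11 → go left. Place as left child of 11.

18 11 24 10 14 19 27 23 25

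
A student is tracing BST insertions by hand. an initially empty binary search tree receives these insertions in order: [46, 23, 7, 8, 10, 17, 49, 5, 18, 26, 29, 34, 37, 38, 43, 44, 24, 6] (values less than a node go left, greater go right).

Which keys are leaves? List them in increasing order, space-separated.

46: root
23: left child of 46 (depth 1)
7: left child of 23 (depth 2)
8: right child of 7 (depth 3)
10: right child of 8 (depth 4)
17: right child of 10 (depth 5)
49: right child of 46 (depth 1)
5: left child of 7 (depth 3)
18: right child of 17 (depth 6)
26: right child of 23 (depth 2)
29: right child of 26 (depth 3)
34: right child of 29 (depth 4)
37: right child of 34 (depth 5)
38: right child of 37 (depth 6)
43: right child of 38 (depth 7)
44: right child of 43 (depth 8)
24: left child of 26 (depth 3)
6: right child of 5 (depth 4)

6 18 24 44 49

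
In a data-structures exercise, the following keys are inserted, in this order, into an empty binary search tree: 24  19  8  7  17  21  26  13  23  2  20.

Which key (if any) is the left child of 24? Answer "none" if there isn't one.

Insert 24: tree is empty, so 24 becomes the root.
Insert 19: 19 < 24 → go left. Place as left child of 24.
Insert 8: 8 < 24 → go left; 8 < 19 → go left. Place as left child of 19.
Insert 7: 7 < 24 → go left; 7 < 19 → go left; 7 < 8 → go left. Place as left child of 8.
Insert 17: 17 < 24 → go left; 17 < 19 → go left; 17 > 8 → go right. Place as right child of 8.
Insert 21: 21 < 24 → go left; 21 > 19 → go right. Place as right child of 19.
Insert 26: 26 > 24 → go right. Place as right child of 24.
Insert 13: 13 < 24 → go left; 13 < 19 → go left; 13 > 8 → go right; 13 < 17 → go left. Place as left child of 17.
Insert 23: 23 < 24 → go left; 23 > 19 → go right; 23 > 21 → go right. Place as right child of 21.
Insert 2: 2 < 24 → go left; 2 < 19 → go left; 2 < 8 → go left; 2 < 7 → go left. Place as left child of 7.
Insert 20: 20 < 24 → go left; 20 > 19 → go right; 20 < 21 → go left. Place as left child of 21.

19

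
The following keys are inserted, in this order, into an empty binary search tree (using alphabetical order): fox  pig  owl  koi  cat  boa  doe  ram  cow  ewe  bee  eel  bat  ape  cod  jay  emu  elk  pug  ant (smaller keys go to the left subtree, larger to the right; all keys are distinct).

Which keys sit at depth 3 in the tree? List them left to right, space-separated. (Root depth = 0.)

bee cow ewe koi pug

Resulting structure (node: left, right):
  fox: L=cat, R=pig
  pig: L=owl, R=ram
  owl: L=koi, R=–
  koi: L=jay, R=–
  cat: L=boa, R=doe
  boa: L=bee, R=–
  doe: L=cow, R=ewe
  ram: L=pug, R=–
  cow: L=cod, R=–
  ewe: L=eel, R=–
  bee: L=bat, R=–
  eel: L=–, R=emu
  bat: L=ape, R=–
  ape: L=ant, R=–
  cod: L=–, R=–
  jay: L=–, R=–
  emu: L=elk, R=–
  elk: L=–, R=–
  pug: L=–, R=–
  ant: L=–, R=–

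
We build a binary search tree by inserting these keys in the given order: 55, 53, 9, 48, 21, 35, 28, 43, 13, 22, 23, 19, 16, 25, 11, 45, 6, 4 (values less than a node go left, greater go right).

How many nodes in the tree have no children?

5

Insert 55: tree is empty, so 55 becomes the root.
Insert 53: 53 < 55 → go left. Place as left child of 55.
Insert 9: 9 < 55 → go left; 9 < 53 → go left. Place as left child of 53.
Insert 48: 48 < 55 → go left; 48 < 53 → go left; 48 > 9 → go right. Place as right child of 9.
Insert 21: 21 < 55 → go left; 21 < 53 → go left; 21 > 9 → go right; 21 < 48 → go left. Place as left child of 48.
Insert 35: 35 < 55 → go left; 35 < 53 → go left; 35 > 9 → go right; 35 < 48 → go left; 35 > 21 → go right. Place as right child of 21.
Insert 28: 28 < 55 → go left; 28 < 53 → go left; 28 > 9 → go right; 28 < 48 → go left; 28 > 21 → go right; 28 < 35 → go left. Place as left child of 35.
Insert 43: 43 < 55 → go left; 43 < 53 → go left; 43 > 9 → go right; 43 < 48 → go left; 43 > 21 → go right; 43 > 35 → go right. Place as right child of 35.
Insert 13: 13 < 55 → go left; 13 < 53 → go left; 13 > 9 → go right; 13 < 48 → go left; 13 < 21 → go left. Place as left child of 21.
Insert 22: 22 < 55 → go left; 22 < 53 → go left; 22 > 9 → go right; 22 < 48 → go left; 22 > 21 → go right; 22 < 35 → go left; 22 < 28 → go left. Place as left child of 28.
Insert 23: 23 < 55 → go left; 23 < 53 → go left; 23 > 9 → go right; 23 < 48 → go left; 23 > 21 → go right; 23 < 35 → go left; 23 < 28 → go left; 23 > 22 → go right. Place as right child of 22.
Insert 19: 19 < 55 → go left; 19 < 53 → go left; 19 > 9 → go right; 19 < 48 → go left; 19 < 21 → go left; 19 > 13 → go right. Place as right child of 13.
Insert 16: 16 < 55 → go left; 16 < 53 → go left; 16 > 9 → go right; 16 < 48 → go left; 16 < 21 → go left; 16 > 13 → go right; 16 < 19 → go left. Place as left child of 19.
Insert 25: 25 < 55 → go left; 25 < 53 → go left; 25 > 9 → go right; 25 < 48 → go left; 25 > 21 → go right; 25 < 35 → go left; 25 < 28 → go left; 25 > 22 → go right; 25 > 23 → go right. Place as right child of 23.
Insert 11: 11 < 55 → go left; 11 < 53 → go left; 11 > 9 → go right; 11 < 48 → go left; 11 < 21 → go left; 11 < 13 → go left. Place as left child of 13.
Insert 45: 45 < 55 → go left; 45 < 53 → go left; 45 > 9 → go right; 45 < 48 → go left; 45 > 21 → go right; 45 > 35 → go right; 45 > 43 → go right. Place as right child of 43.
Insert 6: 6 < 55 → go left; 6 < 53 → go left; 6 < 9 → go left. Place as left child of 9.
Insert 4: 4 < 55 → go left; 4 < 53 → go left; 4 < 9 → go left; 4 < 6 → go left. Place as left child of 6.

Leaves: 4, 11, 16, 25, 45 — 5 in total.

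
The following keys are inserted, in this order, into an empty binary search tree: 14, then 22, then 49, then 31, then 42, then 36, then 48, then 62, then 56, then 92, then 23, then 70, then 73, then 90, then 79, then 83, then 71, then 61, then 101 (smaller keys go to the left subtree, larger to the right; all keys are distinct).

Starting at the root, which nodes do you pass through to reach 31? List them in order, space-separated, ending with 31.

Insert 14: tree is empty, so 14 becomes the root.
Insert 22: 22 > 14 → go right. Place as right child of 14.
Insert 49: 49 > 14 → go right; 49 > 22 → go right. Place as right child of 22.
Insert 31: 31 > 14 → go right; 31 > 22 → go right; 31 < 49 → go left. Place as left child of 49.
Insert 42: 42 > 14 → go right; 42 > 22 → go right; 42 < 49 → go left; 42 > 31 → go right. Place as right child of 31.
Insert 36: 36 > 14 → go right; 36 > 22 → go right; 36 < 49 → go left; 36 > 31 → go right; 36 < 42 → go left. Place as left child of 42.
Insert 48: 48 > 14 → go right; 48 > 22 → go right; 48 < 49 → go left; 48 > 31 → go right; 48 > 42 → go right. Place as right child of 42.
Insert 62: 62 > 14 → go right; 62 > 22 → go right; 62 > 49 → go right. Place as right child of 49.
Insert 56: 56 > 14 → go right; 56 > 22 → go right; 56 > 49 → go right; 56 < 62 → go left. Place as left child of 62.
Insert 92: 92 > 14 → go right; 92 > 22 → go right; 92 > 49 → go right; 92 > 62 → go right. Place as right child of 62.
Insert 23: 23 > 14 → go right; 23 > 22 → go right; 23 < 49 → go left; 23 < 31 → go left. Place as left child of 31.
Insert 70: 70 > 14 → go right; 70 > 22 → go right; 70 > 49 → go right; 70 > 62 → go right; 70 < 92 → go left. Place as left child of 92.
Insert 73: 73 > 14 → go right; 73 > 22 → go right; 73 > 49 → go right; 73 > 62 → go right; 73 < 92 → go left; 73 > 70 → go right. Place as right child of 70.
Insert 90: 90 > 14 → go right; 90 > 22 → go right; 90 > 49 → go right; 90 > 62 → go right; 90 < 92 → go left; 90 > 70 → go right; 90 > 73 → go right. Place as right child of 73.
Insert 79: 79 > 14 → go right; 79 > 22 → go right; 79 > 49 → go right; 79 > 62 → go right; 79 < 92 → go left; 79 > 70 → go right; 79 > 73 → go right; 79 < 90 → go left. Place as left child of 90.
Insert 83: 83 > 14 → go right; 83 > 22 → go right; 83 > 49 → go right; 83 > 62 → go right; 83 < 92 → go left; 83 > 70 → go right; 83 > 73 → go right; 83 < 90 → go left; 83 > 79 → go right. Place as right child of 79.
Insert 71: 71 > 14 → go right; 71 > 22 → go right; 71 > 49 → go right; 71 > 62 → go right; 71 < 92 → go left; 71 > 70 → go right; 71 < 73 → go left. Place as left child of 73.
Insert 61: 61 > 14 → go right; 61 > 22 → go right; 61 > 49 → go right; 61 < 62 → go left; 61 > 56 → go right. Place as right child of 56.
Insert 101: 101 > 14 → go right; 101 > 22 → go right; 101 > 49 → go right; 101 > 62 → go right; 101 > 92 → go right. Place as right child of 92.

14 22 49 31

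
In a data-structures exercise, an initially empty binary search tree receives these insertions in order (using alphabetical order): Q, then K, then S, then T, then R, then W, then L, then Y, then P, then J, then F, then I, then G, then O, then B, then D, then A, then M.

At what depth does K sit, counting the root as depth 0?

Insert Q: tree is empty, so Q becomes the root.
Insert K: K < Q → go left. Place as left child of Q.
Insert S: S > Q → go right. Place as right child of Q.
Insert T: T > Q → go right; T > S → go right. Place as right child of S.
Insert R: R > Q → go right; R < S → go left. Place as left child of S.
Insert W: W > Q → go right; W > S → go right; W > T → go right. Place as right child of T.
Insert L: L < Q → go left; L > K → go right. Place as right child of K.
Insert Y: Y > Q → go right; Y > S → go right; Y > T → go right; Y > W → go right. Place as right child of W.
Insert P: P < Q → go left; P > K → go right; P > L → go right. Place as right child of L.
Insert J: J < Q → go left; J < K → go left. Place as left child of K.
Insert F: F < Q → go left; F < K → go left; F < J → go left. Place as left child of J.
Insert I: I < Q → go left; I < K → go left; I < J → go left; I > F → go right. Place as right child of F.
Insert G: G < Q → go left; G < K → go left; G < J → go left; G > F → go right; G < I → go left. Place as left child of I.
Insert O: O < Q → go left; O > K → go right; O > L → go right; O < P → go left. Place as left child of P.
Insert B: B < Q → go left; B < K → go left; B < J → go left; B < F → go left. Place as left child of F.
Insert D: D < Q → go left; D < K → go left; D < J → go left; D < F → go left; D > B → go right. Place as right child of B.
Insert A: A < Q → go left; A < K → go left; A < J → go left; A < F → go left; A < B → go left. Place as left child of B.
Insert M: M < Q → go left; M > K → go right; M > L → go right; M < P → go left; M < O → go left. Place as left child of O.

Path to K: Q → K, which is 1 edge.

1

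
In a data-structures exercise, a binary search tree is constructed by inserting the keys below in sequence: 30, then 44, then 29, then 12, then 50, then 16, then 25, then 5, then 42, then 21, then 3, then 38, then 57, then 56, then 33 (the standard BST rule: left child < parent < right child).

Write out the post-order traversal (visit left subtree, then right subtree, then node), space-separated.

Resulting structure (node: left, right):
  30: L=29, R=44
  44: L=42, R=50
  29: L=12, R=–
  12: L=5, R=16
  50: L=–, R=57
  16: L=–, R=25
  25: L=21, R=–
  5: L=3, R=–
  42: L=38, R=–
  21: L=–, R=–
  3: L=–, R=–
  38: L=33, R=–
  57: L=56, R=–
  56: L=–, R=–
  33: L=–, R=–

3 5 21 25 16 12 29 33 38 42 56 57 50 44 30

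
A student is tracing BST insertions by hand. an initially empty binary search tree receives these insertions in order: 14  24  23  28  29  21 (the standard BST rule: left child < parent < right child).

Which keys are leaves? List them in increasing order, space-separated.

21 29

Insert 14: tree is empty, so 14 becomes the root.
Insert 24: 24 > 14 → go right. Place as right child of 14.
Insert 23: 23 > 14 → go right; 23 < 24 → go left. Place as left child of 24.
Insert 28: 28 > 14 → go right; 28 > 24 → go right. Place as right child of 24.
Insert 29: 29 > 14 → go right; 29 > 24 → go right; 29 > 28 → go right. Place as right child of 28.
Insert 21: 21 > 14 → go right; 21 < 24 → go left; 21 < 23 → go left. Place as left child of 23.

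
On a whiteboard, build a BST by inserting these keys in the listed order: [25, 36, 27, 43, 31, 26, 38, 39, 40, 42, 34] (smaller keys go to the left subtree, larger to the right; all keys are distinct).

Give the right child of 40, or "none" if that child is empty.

25: root
36: right child of 25 (depth 1)
27: left child of 36 (depth 2)
43: right child of 36 (depth 2)
31: right child of 27 (depth 3)
26: left child of 27 (depth 3)
38: left child of 43 (depth 3)
39: right child of 38 (depth 4)
40: right child of 39 (depth 5)
42: right child of 40 (depth 6)
34: right child of 31 (depth 4)

42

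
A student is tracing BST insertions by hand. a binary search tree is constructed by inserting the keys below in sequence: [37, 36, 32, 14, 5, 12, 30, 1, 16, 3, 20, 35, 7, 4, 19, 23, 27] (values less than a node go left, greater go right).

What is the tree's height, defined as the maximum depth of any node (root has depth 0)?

8

Insert 37: tree is empty, so 37 becomes the root.
Insert 36: 36 < 37 → go left. Place as left child of 37.
Insert 32: 32 < 37 → go left; 32 < 36 → go left. Place as left child of 36.
Insert 14: 14 < 37 → go left; 14 < 36 → go left; 14 < 32 → go left. Place as left child of 32.
Insert 5: 5 < 37 → go left; 5 < 36 → go left; 5 < 32 → go left; 5 < 14 → go left. Place as left child of 14.
Insert 12: 12 < 37 → go left; 12 < 36 → go left; 12 < 32 → go left; 12 < 14 → go left; 12 > 5 → go right. Place as right child of 5.
Insert 30: 30 < 37 → go left; 30 < 36 → go left; 30 < 32 → go left; 30 > 14 → go right. Place as right child of 14.
Insert 1: 1 < 37 → go left; 1 < 36 → go left; 1 < 32 → go left; 1 < 14 → go left; 1 < 5 → go left. Place as left child of 5.
Insert 16: 16 < 37 → go left; 16 < 36 → go left; 16 < 32 → go left; 16 > 14 → go right; 16 < 30 → go left. Place as left child of 30.
Insert 3: 3 < 37 → go left; 3 < 36 → go left; 3 < 32 → go left; 3 < 14 → go left; 3 < 5 → go left; 3 > 1 → go right. Place as right child of 1.
Insert 20: 20 < 37 → go left; 20 < 36 → go left; 20 < 32 → go left; 20 > 14 → go right; 20 < 30 → go left; 20 > 16 → go right. Place as right child of 16.
Insert 35: 35 < 37 → go left; 35 < 36 → go left; 35 > 32 → go right. Place as right child of 32.
Insert 7: 7 < 37 → go left; 7 < 36 → go left; 7 < 32 → go left; 7 < 14 → go left; 7 > 5 → go right; 7 < 12 → go left. Place as left child of 12.
Insert 4: 4 < 37 → go left; 4 < 36 → go left; 4 < 32 → go left; 4 < 14 → go left; 4 < 5 → go left; 4 > 1 → go right; 4 > 3 → go right. Place as right child of 3.
Insert 19: 19 < 37 → go left; 19 < 36 → go left; 19 < 32 → go left; 19 > 14 → go right; 19 < 30 → go left; 19 > 16 → go right; 19 < 20 → go left. Place as left child of 20.
Insert 23: 23 < 37 → go left; 23 < 36 → go left; 23 < 32 → go left; 23 > 14 → go right; 23 < 30 → go left; 23 > 16 → go right; 23 > 20 → go right. Place as right child of 20.
Insert 27: 27 < 37 → go left; 27 < 36 → go left; 27 < 32 → go left; 27 > 14 → go right; 27 < 30 → go left; 27 > 16 → go right; 27 > 20 → go right; 27 > 23 → go right. Place as right child of 23.

The deepest node is 27 at depth 8.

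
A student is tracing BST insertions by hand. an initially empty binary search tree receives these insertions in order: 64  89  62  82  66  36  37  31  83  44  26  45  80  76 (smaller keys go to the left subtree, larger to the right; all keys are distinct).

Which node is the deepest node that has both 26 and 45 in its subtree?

Resulting structure (node: left, right):
  64: L=62, R=89
  89: L=82, R=–
  62: L=36, R=–
  82: L=66, R=83
  66: L=–, R=80
  36: L=31, R=37
  37: L=–, R=44
  31: L=26, R=–
  83: L=–, R=–
  44: L=–, R=45
  26: L=–, R=–
  45: L=–, R=–
  80: L=76, R=–
  76: L=–, R=–

Path to 26: 64 → 62 → 36 → 31 → 26
Path to 45: 64 → 62 → 36 → 37 → 44 → 45
The paths share a prefix ending at 36, then split left and right.

36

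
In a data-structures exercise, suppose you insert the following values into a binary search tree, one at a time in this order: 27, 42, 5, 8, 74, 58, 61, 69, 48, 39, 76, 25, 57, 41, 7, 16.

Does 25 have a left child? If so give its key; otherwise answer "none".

16

27: root
42: right child of 27 (depth 1)
5: left child of 27 (depth 1)
8: right child of 5 (depth 2)
74: right child of 42 (depth 2)
58: left child of 74 (depth 3)
61: right child of 58 (depth 4)
69: right child of 61 (depth 5)
48: left child of 58 (depth 4)
39: left child of 42 (depth 2)
76: right child of 74 (depth 3)
25: right child of 8 (depth 3)
57: right child of 48 (depth 5)
41: right child of 39 (depth 3)
7: left child of 8 (depth 3)
16: left child of 25 (depth 4)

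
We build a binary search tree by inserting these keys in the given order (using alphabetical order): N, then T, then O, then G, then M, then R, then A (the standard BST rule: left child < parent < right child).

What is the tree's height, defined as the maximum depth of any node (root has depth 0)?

N: root
T: right child of N (depth 1)
O: left child of T (depth 2)
G: left child of N (depth 1)
M: right child of G (depth 2)
R: right child of O (depth 3)
A: left child of G (depth 2)

The deepest node is R at depth 3.

3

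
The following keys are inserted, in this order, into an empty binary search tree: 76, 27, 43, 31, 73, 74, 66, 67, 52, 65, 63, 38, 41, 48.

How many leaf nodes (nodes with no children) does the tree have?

5

Resulting structure (node: left, right):
  76: L=27, R=–
  27: L=–, R=43
  43: L=31, R=73
  31: L=–, R=38
  73: L=66, R=74
  74: L=–, R=–
  66: L=52, R=67
  67: L=–, R=–
  52: L=48, R=65
  65: L=63, R=–
  63: L=–, R=–
  38: L=–, R=41
  41: L=–, R=–
  48: L=–, R=–

Leaves: 41, 48, 63, 67, 74 — 5 in total.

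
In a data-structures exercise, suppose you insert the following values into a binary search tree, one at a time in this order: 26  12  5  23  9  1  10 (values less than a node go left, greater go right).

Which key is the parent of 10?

26: root
12: left child of 26 (depth 1)
5: left child of 12 (depth 2)
23: right child of 12 (depth 2)
9: right child of 5 (depth 3)
1: left child of 5 (depth 3)
10: right child of 9 (depth 4)

9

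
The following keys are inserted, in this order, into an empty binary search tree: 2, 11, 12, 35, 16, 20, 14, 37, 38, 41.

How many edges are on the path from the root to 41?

2: root
11: right child of 2 (depth 1)
12: right child of 11 (depth 2)
35: right child of 12 (depth 3)
16: left child of 35 (depth 4)
20: right child of 16 (depth 5)
14: left child of 16 (depth 5)
37: right child of 35 (depth 4)
38: right child of 37 (depth 5)
41: right child of 38 (depth 6)

Path to 41: 2 → 11 → 12 → 35 → 37 → 38 → 41, which is 6 edges.

6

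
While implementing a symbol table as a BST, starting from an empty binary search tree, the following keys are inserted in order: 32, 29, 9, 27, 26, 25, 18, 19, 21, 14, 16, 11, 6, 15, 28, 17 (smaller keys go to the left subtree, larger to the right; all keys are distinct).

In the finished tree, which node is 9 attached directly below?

29

Resulting structure (node: left, right):
  32: L=29, R=–
  29: L=9, R=–
  9: L=6, R=27
  27: L=26, R=28
  26: L=25, R=–
  25: L=18, R=–
  18: L=14, R=19
  19: L=–, R=21
  21: L=–, R=–
  14: L=11, R=16
  16: L=15, R=17
  11: L=–, R=–
  6: L=–, R=–
  15: L=–, R=–
  28: L=–, R=–
  17: L=–, R=–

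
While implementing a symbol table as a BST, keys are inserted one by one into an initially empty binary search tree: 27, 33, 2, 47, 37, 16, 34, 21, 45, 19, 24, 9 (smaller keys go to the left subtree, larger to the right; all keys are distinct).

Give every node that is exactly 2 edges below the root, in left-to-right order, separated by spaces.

16 47

Resulting structure (node: left, right):
  27: L=2, R=33
  33: L=–, R=47
  2: L=–, R=16
  47: L=37, R=–
  37: L=34, R=45
  16: L=9, R=21
  34: L=–, R=–
  21: L=19, R=24
  45: L=–, R=–
  19: L=–, R=–
  24: L=–, R=–
  9: L=–, R=–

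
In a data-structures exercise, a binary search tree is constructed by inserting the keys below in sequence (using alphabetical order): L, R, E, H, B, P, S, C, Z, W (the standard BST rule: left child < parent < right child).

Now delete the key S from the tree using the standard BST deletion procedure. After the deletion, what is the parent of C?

B

Insert L: tree is empty, so L becomes the root.
Insert R: R > L → go right. Place as right child of L.
Insert E: E < L → go left. Place as left child of L.
Insert H: H < L → go left; H > E → go right. Place as right child of E.
Insert B: B < L → go left; B < E → go left. Place as left child of E.
Insert P: P > L → go right; P < R → go left. Place as left child of R.
Insert S: S > L → go right; S > R → go right. Place as right child of R.
Insert C: C < L → go left; C < E → go left; C > B → go right. Place as right child of B.
Insert Z: Z > L → go right; Z > R → go right; Z > S → go right. Place as right child of S.
Insert W: W > L → go right; W > R → go right; W > S → go right; W < Z → go left. Place as left child of Z.

Delete S (at most one child — splice it out).
After deletion, C's parent is B.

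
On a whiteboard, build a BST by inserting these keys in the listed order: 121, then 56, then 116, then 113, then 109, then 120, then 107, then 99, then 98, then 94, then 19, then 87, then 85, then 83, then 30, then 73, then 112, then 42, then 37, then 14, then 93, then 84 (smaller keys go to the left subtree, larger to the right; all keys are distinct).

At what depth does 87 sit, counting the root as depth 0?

9

Insert 121: tree is empty, so 121 becomes the root.
Insert 56: 56 < 121 → go left. Place as left child of 121.
Insert 116: 116 < 121 → go left; 116 > 56 → go right. Place as right child of 56.
Insert 113: 113 < 121 → go left; 113 > 56 → go right; 113 < 116 → go left. Place as left child of 116.
Insert 109: 109 < 121 → go left; 109 > 56 → go right; 109 < 116 → go left; 109 < 113 → go left. Place as left child of 113.
Insert 120: 120 < 121 → go left; 120 > 56 → go right; 120 > 116 → go right. Place as right child of 116.
Insert 107: 107 < 121 → go left; 107 > 56 → go right; 107 < 116 → go left; 107 < 113 → go left; 107 < 109 → go left. Place as left child of 109.
Insert 99: 99 < 121 → go left; 99 > 56 → go right; 99 < 116 → go left; 99 < 113 → go left; 99 < 109 → go left; 99 < 107 → go left. Place as left child of 107.
Insert 98: 98 < 121 → go left; 98 > 56 → go right; 98 < 116 → go left; 98 < 113 → go left; 98 < 109 → go left; 98 < 107 → go left; 98 < 99 → go left. Place as left child of 99.
Insert 94: 94 < 121 → go left; 94 > 56 → go right; 94 < 116 → go left; 94 < 113 → go left; 94 < 109 → go left; 94 < 107 → go left; 94 < 99 → go left; 94 < 98 → go left. Place as left child of 98.
Insert 19: 19 < 121 → go left; 19 < 56 → go left. Place as left child of 56.
Insert 87: 87 < 121 → go left; 87 > 56 → go right; 87 < 116 → go left; 87 < 113 → go left; 87 < 109 → go left; 87 < 107 → go left; 87 < 99 → go left; 87 < 98 → go left; 87 < 94 → go left. Place as left child of 94.
Insert 85: 85 < 121 → go left; 85 > 56 → go right; 85 < 116 → go left; 85 < 113 → go left; 85 < 109 → go left; 85 < 107 → go left; 85 < 99 → go left; 85 < 98 → go left; 85 < 94 → go left; 85 < 87 → go left. Place as left child of 87.
Insert 83: 83 < 121 → go left; 83 > 56 → go right; 83 < 116 → go left; 83 < 113 → go left; 83 < 109 → go left; 83 < 107 → go left; 83 < 99 → go left; 83 < 98 → go left; 83 < 94 → go left; 83 < 87 → go left; 83 < 85 → go left. Place as left child of 85.
Insert 30: 30 < 121 → go left; 30 < 56 → go left; 30 > 19 → go right. Place as right child of 19.
Insert 73: 73 < 121 → go left; 73 > 56 → go right; 73 < 116 → go left; 73 < 113 → go left; 73 < 109 → go left; 73 < 107 → go left; 73 < 99 → go left; 73 < 98 → go left; 73 < 94 → go left; 73 < 87 → go left; 73 < 85 → go left; 73 < 83 → go left. Place as left child of 83.
Insert 112: 112 < 121 → go left; 112 > 56 → go right; 112 < 116 → go left; 112 < 113 → go left; 112 > 109 → go right. Place as right child of 109.
Insert 42: 42 < 121 → go left; 42 < 56 → go left; 42 > 19 → go right; 42 > 30 → go right. Place as right child of 30.
Insert 37: 37 < 121 → go left; 37 < 56 → go left; 37 > 19 → go right; 37 > 30 → go right; 37 < 42 → go left. Place as left child of 42.
Insert 14: 14 < 121 → go left; 14 < 56 → go left; 14 < 19 → go left. Place as left child of 19.
Insert 93: 93 < 121 → go left; 93 > 56 → go right; 93 < 116 → go left; 93 < 113 → go left; 93 < 109 → go left; 93 < 107 → go left; 93 < 99 → go left; 93 < 98 → go left; 93 < 94 → go left; 93 > 87 → go right. Place as right child of 87.
Insert 84: 84 < 121 → go left; 84 > 56 → go right; 84 < 116 → go left; 84 < 113 → go left; 84 < 109 → go left; 84 < 107 → go left; 84 < 99 → go left; 84 < 98 → go left; 84 < 94 → go left; 84 < 87 → go left; 84 < 85 → go left; 84 > 83 → go right. Place as right child of 83.

Path to 87: 121 → 56 → 116 → 113 → 109 → 107 → 99 → 98 → 94 → 87, which is 9 edges.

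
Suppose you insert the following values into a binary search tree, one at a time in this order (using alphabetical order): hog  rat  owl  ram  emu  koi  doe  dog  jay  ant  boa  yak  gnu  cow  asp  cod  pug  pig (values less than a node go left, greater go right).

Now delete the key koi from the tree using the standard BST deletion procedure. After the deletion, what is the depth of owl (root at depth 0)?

Insert hog: tree is empty, so hog becomes the root.
Insert rat: rat > hog → go right. Place as right child of hog.
Insert owl: owl > hog → go right; owl < rat → go left. Place as left child of rat.
Insert ram: ram > hog → go right; ram < rat → go left; ram > owl → go right. Place as right child of owl.
Insert emu: emu < hog → go left. Place as left child of hog.
Insert koi: koi > hog → go right; koi < rat → go left; koi < owl → go left. Place as left child of owl.
Insert doe: doe < hog → go left; doe < emu → go left. Place as left child of emu.
Insert dog: dog < hog → go left; dog < emu → go left; dog > doe → go right. Place as right child of doe.
Insert jay: jay > hog → go right; jay < rat → go left; jay < owl → go left; jay < koi → go left. Place as left child of koi.
Insert ant: ant < hog → go left; ant < emu → go left; ant < doe → go left. Place as left child of doe.
Insert boa: boa < hog → go left; boa < emu → go left; boa < doe → go left; boa > ant → go right. Place as right child of ant.
Insert yak: yak > hog → go right; yak > rat → go right. Place as right child of rat.
Insert gnu: gnu < hog → go left; gnu > emu → go right. Place as right child of emu.
Insert cow: cow < hog → go left; cow < emu → go left; cow < doe → go left; cow > ant → go right; cow > boa → go right. Place as right child of boa.
Insert asp: asp < hog → go left; asp < emu → go left; asp < doe → go left; asp > ant → go right; asp < boa → go left. Place as left child of boa.
Insert cod: cod < hog → go left; cod < emu → go left; cod < doe → go left; cod > ant → go right; cod > boa → go right; cod < cow → go left. Place as left child of cow.
Insert pug: pug > hog → go right; pug < rat → go left; pug > owl → go right; pug < ram → go left. Place as left child of ram.
Insert pig: pig > hog → go right; pig < rat → go left; pig > owl → go right; pig < ram → go left; pig < pug → go left. Place as left child of pug.

Delete koi (at most one child — splice it out).
After deletion, path to owl: hog → rat → owl.

2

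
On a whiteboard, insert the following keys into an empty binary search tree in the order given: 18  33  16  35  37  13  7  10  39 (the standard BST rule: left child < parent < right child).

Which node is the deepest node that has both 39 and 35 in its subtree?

Insert 18: tree is empty, so 18 becomes the root.
Insert 33: 33 > 18 → go right. Place as right child of 18.
Insert 16: 16 < 18 → go left. Place as left child of 18.
Insert 35: 35 > 18 → go right; 35 > 33 → go right. Place as right child of 33.
Insert 37: 37 > 18 → go right; 37 > 33 → go right; 37 > 35 → go right. Place as right child of 35.
Insert 13: 13 < 18 → go left; 13 < 16 → go left. Place as left child of 16.
Insert 7: 7 < 18 → go left; 7 < 16 → go left; 7 < 13 → go left. Place as left child of 13.
Insert 10: 10 < 18 → go left; 10 < 16 → go left; 10 < 13 → go left; 10 > 7 → go right. Place as right child of 7.
Insert 39: 39 > 18 → go right; 39 > 33 → go right; 39 > 35 → go right; 39 > 37 → go right. Place as right child of 37.

Path to 39: 18 → 33 → 35 → 37 → 39
Path to 35: 18 → 33 → 35
35 lies on both paths and is an ancestor of the other node.

35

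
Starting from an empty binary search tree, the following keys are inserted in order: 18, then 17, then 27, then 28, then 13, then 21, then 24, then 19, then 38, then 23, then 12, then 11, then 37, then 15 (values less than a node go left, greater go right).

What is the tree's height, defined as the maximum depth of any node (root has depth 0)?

4

18: root
17: left child of 18 (depth 1)
27: right child of 18 (depth 1)
28: right child of 27 (depth 2)
13: left child of 17 (depth 2)
21: left child of 27 (depth 2)
24: right child of 21 (depth 3)
19: left child of 21 (depth 3)
38: right child of 28 (depth 3)
23: left child of 24 (depth 4)
12: left child of 13 (depth 3)
11: left child of 12 (depth 4)
37: left child of 38 (depth 4)
15: right child of 13 (depth 3)

The deepest node is 23 at depth 4.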